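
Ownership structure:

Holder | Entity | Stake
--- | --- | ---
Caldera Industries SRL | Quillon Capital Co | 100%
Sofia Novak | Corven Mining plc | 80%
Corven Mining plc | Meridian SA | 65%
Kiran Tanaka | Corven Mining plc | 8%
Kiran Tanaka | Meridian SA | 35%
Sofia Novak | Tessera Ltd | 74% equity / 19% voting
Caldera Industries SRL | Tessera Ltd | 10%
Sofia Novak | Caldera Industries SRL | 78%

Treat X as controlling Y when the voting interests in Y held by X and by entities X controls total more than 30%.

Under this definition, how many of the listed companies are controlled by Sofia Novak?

4

Sofia holds 80% of Corven, so Sofia controls Corven.
Sofia holds 78% of Caldera, so Sofia controls Caldera.
Corven holds 65% of Meridian, so Sofia controls Meridian.
Caldera holds 100% of Quillon, so Sofia controls Quillon.
No other company's threshold is met.
Sofia controls 4 companies.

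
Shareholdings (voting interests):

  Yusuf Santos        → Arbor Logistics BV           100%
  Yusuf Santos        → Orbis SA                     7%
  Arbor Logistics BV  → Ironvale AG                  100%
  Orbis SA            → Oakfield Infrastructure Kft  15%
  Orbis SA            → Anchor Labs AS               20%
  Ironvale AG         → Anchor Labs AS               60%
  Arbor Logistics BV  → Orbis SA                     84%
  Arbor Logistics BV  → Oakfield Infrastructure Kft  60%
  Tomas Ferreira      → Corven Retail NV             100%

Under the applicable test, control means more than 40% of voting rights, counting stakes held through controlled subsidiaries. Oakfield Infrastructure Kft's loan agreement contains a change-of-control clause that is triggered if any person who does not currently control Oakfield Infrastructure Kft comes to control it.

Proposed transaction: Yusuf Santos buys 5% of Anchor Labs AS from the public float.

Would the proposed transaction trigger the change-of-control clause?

The purchase changes only Yusuf's holdings, so Yusuf is the only person who could newly come to control Oakfield.
Yusuf holds 100% of Arbor, so Yusuf controls Arbor.
Arbor and Yusuf together hold 84% + 7% = 91% of Orbis, so Yusuf controls Orbis.
Orbis and Arbor together hold 15% + 60% = 75% of Oakfield, so Yusuf controls Oakfield.
So Yusuf already controls Oakfield before the transaction.
After the purchase, Yusuf holds 5% of Anchor directly.
Yusuf controlled Oakfield already, so this is not a new person acquiring control; every other person's position is unchanged or reduced.
No new person acquires control, so the clause is not triggered.

No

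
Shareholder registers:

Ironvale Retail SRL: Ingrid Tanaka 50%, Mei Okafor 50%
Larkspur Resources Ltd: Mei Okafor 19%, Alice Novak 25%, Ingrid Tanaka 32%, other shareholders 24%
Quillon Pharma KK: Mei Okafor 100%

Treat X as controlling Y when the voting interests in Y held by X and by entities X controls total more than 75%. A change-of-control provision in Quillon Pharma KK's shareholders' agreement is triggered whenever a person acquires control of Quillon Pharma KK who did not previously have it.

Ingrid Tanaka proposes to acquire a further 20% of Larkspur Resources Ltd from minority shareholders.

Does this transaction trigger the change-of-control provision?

No

The purchase changes only Ingrid's holdings, so Ingrid is the only person who could newly come to control Quillon.
Ingrid's largest direct stake is 50% in Ironvale, which does not meet the threshold, so Ingrid controls no company.
Neither Ingrid nor any entity Ingrid controls holds any voting interest in Quillon.
So before the transaction, Ingrid does not control Quillon.
After the purchase, Ingrid's direct stake in Larkspur rises to 32% + 20% = 52%.
Ingrid's side now holds 52% of Larkspur, not > 75%, so Ingrid still does not control Larkspur.
After the transaction, neither Ingrid nor any entity Ingrid controls holds a voting interest in Quillon, so Ingrid still does not control it.
No new person acquires control, so the clause is not triggered.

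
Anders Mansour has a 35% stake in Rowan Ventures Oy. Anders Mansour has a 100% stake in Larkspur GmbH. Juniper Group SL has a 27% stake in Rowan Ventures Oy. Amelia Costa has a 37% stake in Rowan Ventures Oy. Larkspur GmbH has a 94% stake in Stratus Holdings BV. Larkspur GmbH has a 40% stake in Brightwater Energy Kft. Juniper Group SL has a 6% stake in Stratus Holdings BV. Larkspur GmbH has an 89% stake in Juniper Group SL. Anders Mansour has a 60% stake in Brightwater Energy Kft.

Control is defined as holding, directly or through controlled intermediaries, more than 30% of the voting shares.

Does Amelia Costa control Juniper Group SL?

No

Amelia holds 37% of Rowan, so Amelia controls Rowan.
Neither Amelia nor any entity Amelia controls holds any voting interest in Juniper.
So Amelia does not control Juniper.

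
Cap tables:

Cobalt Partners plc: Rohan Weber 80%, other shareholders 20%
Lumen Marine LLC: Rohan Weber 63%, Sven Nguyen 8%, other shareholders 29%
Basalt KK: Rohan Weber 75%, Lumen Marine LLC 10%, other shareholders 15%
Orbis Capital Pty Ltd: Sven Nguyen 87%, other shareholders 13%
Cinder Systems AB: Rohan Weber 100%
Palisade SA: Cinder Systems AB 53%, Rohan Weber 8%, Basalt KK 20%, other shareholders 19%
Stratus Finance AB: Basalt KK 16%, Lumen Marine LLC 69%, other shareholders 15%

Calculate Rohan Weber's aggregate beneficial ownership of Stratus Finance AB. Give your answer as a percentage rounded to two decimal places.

Rohan reaches Stratus along 3 paths.
Via Basalt: 75% × 16% = 12%.
Via Lumen → Basalt: 63% × 10% × 16% = 1.008%.
Via Lumen: 63% × 69% = 43.47%.
Total: 12% + 1.008% + 43.47% = 56.478%.
Rounded: 56.48%.

56.48%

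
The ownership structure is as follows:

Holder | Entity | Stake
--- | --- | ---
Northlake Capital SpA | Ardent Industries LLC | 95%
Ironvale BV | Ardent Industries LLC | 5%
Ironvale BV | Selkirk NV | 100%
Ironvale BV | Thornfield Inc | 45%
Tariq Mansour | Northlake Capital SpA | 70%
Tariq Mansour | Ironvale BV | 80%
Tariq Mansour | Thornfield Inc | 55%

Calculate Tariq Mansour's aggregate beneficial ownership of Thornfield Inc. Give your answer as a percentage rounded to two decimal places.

91.00%

Tariq reaches Thornfield along 2 paths.
Direct stake: 55% = 55%.
Via Ironvale: 80% × 45% = 36%.
Total: 55% + 36% = 91%.
Rounded: 91.00%.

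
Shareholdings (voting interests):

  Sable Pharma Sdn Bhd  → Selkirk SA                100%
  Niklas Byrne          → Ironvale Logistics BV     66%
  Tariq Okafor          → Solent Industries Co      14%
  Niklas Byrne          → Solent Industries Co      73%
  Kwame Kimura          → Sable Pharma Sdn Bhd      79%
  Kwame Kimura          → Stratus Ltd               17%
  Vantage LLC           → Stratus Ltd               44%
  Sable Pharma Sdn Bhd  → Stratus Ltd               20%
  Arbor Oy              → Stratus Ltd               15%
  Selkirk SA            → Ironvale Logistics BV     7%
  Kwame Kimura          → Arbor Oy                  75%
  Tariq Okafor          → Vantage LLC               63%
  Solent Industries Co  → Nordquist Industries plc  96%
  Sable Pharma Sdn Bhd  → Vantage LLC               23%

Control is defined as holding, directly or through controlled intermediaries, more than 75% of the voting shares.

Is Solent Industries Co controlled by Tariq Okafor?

Tariq's largest direct stake is 63% in Vantage, which does not meet the threshold, so Tariq controls no company.
In Solent, Tariq's side holds only 14%, not > 75%.
So Tariq does not control Solent.

No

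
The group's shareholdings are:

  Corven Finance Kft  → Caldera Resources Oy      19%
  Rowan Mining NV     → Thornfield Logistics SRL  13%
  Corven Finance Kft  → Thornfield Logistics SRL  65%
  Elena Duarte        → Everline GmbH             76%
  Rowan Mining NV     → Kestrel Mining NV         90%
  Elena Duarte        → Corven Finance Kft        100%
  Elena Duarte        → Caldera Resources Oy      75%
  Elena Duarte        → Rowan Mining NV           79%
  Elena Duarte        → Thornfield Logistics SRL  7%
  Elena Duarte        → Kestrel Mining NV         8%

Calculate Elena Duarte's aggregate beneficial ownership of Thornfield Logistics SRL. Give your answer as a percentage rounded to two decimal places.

82.27%

Elena reaches Thornfield along 3 paths.
Direct stake: 7% = 7%.
Via Rowan: 79% × 13% = 10.27%.
Via Corven: 100% × 65% = 65%.
Total: 7% + 10.27% + 65% = 82.27%.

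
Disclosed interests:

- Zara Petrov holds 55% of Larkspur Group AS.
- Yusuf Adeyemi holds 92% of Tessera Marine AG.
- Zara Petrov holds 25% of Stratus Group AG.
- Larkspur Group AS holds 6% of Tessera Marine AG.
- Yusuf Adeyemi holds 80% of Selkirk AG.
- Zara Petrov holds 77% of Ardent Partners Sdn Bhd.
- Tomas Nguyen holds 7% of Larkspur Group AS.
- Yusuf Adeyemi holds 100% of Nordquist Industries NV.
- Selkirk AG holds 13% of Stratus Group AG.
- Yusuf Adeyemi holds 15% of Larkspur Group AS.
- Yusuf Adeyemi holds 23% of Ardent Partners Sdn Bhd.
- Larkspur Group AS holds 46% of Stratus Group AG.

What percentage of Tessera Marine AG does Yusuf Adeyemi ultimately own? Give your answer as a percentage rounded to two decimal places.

Yusuf reaches Tessera along 2 paths.
Via Larkspur: 15% × 6% = 0.9%.
Direct stake: 92% = 92%.
Total: 0.9% + 92% = 92.9%.
Rounded: 92.90%.

92.90%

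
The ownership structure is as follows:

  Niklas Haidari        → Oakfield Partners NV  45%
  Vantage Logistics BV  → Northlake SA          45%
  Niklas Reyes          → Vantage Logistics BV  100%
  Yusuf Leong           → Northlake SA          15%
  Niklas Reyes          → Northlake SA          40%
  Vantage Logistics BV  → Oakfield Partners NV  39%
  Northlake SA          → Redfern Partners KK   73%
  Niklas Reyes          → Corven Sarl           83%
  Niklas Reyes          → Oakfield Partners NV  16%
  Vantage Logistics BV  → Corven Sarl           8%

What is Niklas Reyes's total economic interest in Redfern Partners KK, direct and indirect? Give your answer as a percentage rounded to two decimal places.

Niklas Reyes reaches Redfern along 2 paths.
Via Northlake: 40% × 73% = 29.2%.
Via Vantage → Northlake: 100% × 45% × 73% = 32.85%.
Total: 29.2% + 32.85% = 62.05%.

62.05%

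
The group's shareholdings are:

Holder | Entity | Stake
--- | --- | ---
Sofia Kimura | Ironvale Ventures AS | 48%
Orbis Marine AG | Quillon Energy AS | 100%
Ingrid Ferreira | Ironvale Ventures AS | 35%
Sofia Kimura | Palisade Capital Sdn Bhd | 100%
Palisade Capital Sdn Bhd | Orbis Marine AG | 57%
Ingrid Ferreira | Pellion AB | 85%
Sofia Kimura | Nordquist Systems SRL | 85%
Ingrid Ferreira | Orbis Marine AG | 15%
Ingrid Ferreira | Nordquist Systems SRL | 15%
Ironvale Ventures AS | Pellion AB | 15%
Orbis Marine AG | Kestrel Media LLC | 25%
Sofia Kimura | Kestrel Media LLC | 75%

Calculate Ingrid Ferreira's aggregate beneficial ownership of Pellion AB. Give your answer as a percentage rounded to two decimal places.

90.25%

Ingrid reaches Pellion along 2 paths.
Via Ironvale: 35% × 15% = 5.25%.
Direct stake: 85% = 85%.
Total: 5.25% + 85% = 90.25%.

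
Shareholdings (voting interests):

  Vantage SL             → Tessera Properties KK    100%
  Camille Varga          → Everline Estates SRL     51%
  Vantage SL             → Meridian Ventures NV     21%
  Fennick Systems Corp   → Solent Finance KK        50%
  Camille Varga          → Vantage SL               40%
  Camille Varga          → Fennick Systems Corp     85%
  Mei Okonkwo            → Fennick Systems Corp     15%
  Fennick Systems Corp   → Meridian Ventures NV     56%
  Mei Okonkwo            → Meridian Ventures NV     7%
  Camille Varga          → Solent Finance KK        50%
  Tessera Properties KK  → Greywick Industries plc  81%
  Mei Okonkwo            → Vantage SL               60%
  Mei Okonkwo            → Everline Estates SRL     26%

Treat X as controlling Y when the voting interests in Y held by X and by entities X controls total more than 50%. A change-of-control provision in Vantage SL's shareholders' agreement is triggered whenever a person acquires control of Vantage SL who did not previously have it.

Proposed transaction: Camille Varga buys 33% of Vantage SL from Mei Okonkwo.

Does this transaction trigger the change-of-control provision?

Yes

The purchase adds only to Camille's holdings (Mei's stake shrinks), so Camille is the only person who could newly come to control Vantage.
Camille holds 51% of Everline, so Camille controls Everline.
Camille holds 85% of Fennick, so Camille controls Fennick.
Camille and Fennick together hold 50% + 50% = 100% of Solent, so Camille controls Solent.
Fennick holds 56% of Meridian, so Camille controls Meridian.
In Vantage, Camille's side holds only 40%, not > 50%.
So before the transaction, Camille does not control Vantage.
After the purchase, Camille's direct stake in Vantage rises to 40% + 33% = 73%, and Mei's stake falls to 27%.
Camille holds 73% of Vantage, so Camille controls Vantage.
Camille did not control Vantage before and does after, so the clause is triggered.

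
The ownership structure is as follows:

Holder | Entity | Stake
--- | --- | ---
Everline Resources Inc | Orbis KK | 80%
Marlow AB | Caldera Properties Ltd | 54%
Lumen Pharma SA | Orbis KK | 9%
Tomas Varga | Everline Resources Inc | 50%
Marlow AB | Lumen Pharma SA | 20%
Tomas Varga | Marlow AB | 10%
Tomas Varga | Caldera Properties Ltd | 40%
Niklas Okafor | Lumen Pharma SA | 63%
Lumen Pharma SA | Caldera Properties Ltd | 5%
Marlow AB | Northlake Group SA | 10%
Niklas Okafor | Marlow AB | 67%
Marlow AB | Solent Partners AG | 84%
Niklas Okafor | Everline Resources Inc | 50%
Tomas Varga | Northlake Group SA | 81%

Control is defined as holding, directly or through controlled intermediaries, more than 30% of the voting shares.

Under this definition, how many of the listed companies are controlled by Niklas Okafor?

6

Niklas holds 67% of Marlow, so Niklas controls Marlow.
Marlow and Niklas together hold 20% + 63% = 83% of Lumen, so Niklas controls Lumen.
Marlow holds 84% of Solent, so Niklas controls Solent.
Niklas holds 50% of Everline, so Niklas controls Everline.
Lumen and Everline together hold 9% + 80% = 89% of Orbis, so Niklas controls Orbis.
Marlow and Lumen together hold 54% + 5% = 59% of Caldera, so Niklas controls Caldera.
No other company's threshold is met.
Niklas controls 6 companies.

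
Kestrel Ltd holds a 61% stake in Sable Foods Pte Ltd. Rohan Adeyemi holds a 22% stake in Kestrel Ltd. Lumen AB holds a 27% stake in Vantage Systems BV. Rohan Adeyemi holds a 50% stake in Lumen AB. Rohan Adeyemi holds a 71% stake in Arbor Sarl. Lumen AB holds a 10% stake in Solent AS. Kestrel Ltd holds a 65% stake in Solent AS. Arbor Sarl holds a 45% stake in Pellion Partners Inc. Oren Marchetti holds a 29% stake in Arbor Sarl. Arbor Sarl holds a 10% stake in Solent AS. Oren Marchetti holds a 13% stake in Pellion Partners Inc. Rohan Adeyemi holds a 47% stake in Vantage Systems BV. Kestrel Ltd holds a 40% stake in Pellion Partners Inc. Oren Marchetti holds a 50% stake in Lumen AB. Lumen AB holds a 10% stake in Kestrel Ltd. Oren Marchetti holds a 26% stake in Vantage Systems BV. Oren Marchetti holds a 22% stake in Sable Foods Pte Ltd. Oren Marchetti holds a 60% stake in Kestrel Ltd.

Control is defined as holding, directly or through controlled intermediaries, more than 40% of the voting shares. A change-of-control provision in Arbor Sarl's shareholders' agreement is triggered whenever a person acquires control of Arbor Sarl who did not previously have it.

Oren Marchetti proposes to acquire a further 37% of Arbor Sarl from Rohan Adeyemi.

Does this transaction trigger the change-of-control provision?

Yes

The purchase adds only to Oren's holdings (Rohan's stake shrinks), so Oren is the only person who could newly come to control Arbor.
Oren holds 50% of Lumen, so Oren controls Lumen.
Lumen and Oren together hold 10% + 60% = 70% of Kestrel, so Oren controls Kestrel.
Oren and Lumen together hold 26% + 27% = 53% of Vantage, so Oren controls Vantage.
Kestrel and Oren together hold 40% + 13% = 53% of Pellion, so Oren controls Pellion.
Kestrel and Lumen together hold 65% + 10% = 75% of Solent, so Oren controls Solent.
Oren and Kestrel together hold 22% + 61% = 83% of Sable, so Oren controls Sable.
In Arbor, Oren's side holds only 29%, not > 40%.
So before the transaction, Oren does not control Arbor.
After the purchase, Oren's direct stake in Arbor rises to 29% + 37% = 66%, and Rohan's stake falls to 34%.
Oren holds 66% of Arbor, so Oren controls Arbor.
Oren did not control Arbor before and does after, so the clause is triggered.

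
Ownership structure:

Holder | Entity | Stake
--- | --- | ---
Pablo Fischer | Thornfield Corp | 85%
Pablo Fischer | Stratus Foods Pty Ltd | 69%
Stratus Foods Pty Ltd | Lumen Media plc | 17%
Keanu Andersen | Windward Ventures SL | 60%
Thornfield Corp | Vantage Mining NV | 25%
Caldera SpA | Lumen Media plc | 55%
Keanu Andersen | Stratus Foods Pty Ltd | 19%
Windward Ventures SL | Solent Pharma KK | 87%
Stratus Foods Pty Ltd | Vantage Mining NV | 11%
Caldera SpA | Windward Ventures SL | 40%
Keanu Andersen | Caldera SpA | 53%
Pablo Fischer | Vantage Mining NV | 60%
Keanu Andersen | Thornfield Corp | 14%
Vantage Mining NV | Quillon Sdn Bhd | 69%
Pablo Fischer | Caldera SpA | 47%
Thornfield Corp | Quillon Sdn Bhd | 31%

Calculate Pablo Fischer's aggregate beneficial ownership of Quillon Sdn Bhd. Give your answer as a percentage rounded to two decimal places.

87.65%

Pablo reaches Quillon along 4 paths.
Via Vantage: 60% × 69% = 41.4%.
Via Stratus → Vantage: 69% × 11% × 69% = 5.2371%.
Via Thornfield → Vantage: 85% × 25% × 69% = 14.6625%.
Via Thornfield: 85% × 31% = 26.35%.
Total: 41.4% + 5.2371% + 14.6625% + 26.35% = 87.6496%.
Rounded: 87.65%.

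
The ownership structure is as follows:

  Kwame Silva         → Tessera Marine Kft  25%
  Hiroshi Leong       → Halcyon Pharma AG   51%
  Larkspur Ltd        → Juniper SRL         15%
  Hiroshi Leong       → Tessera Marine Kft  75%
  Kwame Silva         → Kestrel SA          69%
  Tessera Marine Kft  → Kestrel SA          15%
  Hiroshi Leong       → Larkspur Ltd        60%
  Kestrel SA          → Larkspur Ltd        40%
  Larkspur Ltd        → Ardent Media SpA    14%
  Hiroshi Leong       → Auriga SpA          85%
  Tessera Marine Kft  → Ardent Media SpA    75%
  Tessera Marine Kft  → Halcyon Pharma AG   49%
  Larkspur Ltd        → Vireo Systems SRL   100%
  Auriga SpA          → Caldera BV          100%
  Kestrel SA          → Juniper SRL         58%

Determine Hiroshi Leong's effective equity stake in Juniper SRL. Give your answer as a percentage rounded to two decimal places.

16.20%

Hiroshi reaches Juniper along 3 paths.
Via Tessera → Kestrel: 75% × 15% × 58% = 6.525%.
Via Tessera → Kestrel → Larkspur: 75% × 15% × 40% × 15% = 0.675%.
Via Larkspur: 60% × 15% = 9%.
Total: 6.525% + 0.675% + 9% = 16.2%.
Rounded: 16.20%.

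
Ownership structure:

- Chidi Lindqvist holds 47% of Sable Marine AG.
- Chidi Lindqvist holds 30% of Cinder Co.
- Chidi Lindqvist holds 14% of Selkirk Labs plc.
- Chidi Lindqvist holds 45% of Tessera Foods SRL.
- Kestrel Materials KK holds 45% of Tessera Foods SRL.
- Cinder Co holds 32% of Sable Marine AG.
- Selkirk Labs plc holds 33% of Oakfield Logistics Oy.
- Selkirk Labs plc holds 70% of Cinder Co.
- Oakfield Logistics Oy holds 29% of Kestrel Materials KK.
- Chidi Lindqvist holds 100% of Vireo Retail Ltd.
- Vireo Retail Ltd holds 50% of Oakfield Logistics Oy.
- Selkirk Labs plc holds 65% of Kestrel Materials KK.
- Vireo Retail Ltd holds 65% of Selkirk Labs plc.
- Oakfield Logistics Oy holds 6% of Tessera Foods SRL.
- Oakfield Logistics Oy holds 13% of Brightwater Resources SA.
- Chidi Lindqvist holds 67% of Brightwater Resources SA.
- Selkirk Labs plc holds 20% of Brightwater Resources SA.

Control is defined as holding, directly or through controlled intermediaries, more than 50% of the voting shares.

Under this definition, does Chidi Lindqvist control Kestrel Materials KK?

Chidi holds 100% of Vireo, so Chidi controls Vireo.
Vireo and Chidi together hold 65% + 14% = 79% of Selkirk, so Chidi controls Selkirk.
Vireo and Selkirk together hold 50% + 33% = 83% of Oakfield, so Chidi controls Oakfield.
Selkirk and Oakfield together hold 65% + 29% = 94% of Kestrel, so Chidi controls Kestrel.

Yes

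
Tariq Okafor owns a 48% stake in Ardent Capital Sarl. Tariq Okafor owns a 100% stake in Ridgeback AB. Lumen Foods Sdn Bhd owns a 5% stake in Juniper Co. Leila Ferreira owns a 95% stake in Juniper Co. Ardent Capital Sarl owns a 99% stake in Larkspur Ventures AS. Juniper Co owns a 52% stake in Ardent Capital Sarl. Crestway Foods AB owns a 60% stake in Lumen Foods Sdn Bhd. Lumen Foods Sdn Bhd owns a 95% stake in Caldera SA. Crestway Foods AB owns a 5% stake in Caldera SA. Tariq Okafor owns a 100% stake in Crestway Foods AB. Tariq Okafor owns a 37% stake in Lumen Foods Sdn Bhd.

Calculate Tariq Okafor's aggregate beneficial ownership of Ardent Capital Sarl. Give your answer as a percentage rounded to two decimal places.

Tariq reaches Ardent along 3 paths.
Direct stake: 48% = 48%.
Via Lumen → Juniper: 37% × 5% × 52% = 0.962%.
Via Crestway → Lumen → Juniper: 100% × 60% × 5% × 52% = 1.56%.
Total: 48% + 0.962% + 1.56% = 50.522%.
Rounded: 50.52%.

50.52%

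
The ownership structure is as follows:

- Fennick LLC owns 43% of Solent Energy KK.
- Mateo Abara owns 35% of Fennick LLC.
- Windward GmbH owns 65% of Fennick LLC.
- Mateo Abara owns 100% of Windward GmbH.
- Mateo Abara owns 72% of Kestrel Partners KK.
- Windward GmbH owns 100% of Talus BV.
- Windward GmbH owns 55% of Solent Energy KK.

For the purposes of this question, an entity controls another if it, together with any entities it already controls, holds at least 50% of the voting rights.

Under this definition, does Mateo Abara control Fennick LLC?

Mateo holds 100% of Windward, so Mateo controls Windward.
Mateo and Windward together hold 35% + 65% = 100% of Fennick, so Mateo controls Fennick.

Yes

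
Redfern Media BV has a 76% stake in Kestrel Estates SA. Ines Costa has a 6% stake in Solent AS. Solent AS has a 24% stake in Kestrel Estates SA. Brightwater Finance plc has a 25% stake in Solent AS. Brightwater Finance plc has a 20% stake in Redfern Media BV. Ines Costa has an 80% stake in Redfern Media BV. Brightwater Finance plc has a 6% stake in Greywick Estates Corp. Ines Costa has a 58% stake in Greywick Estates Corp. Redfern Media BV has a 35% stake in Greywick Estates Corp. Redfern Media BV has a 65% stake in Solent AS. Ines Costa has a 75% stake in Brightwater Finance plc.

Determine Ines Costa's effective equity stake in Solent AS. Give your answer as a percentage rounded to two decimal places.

Ines reaches Solent along 4 paths.
Via Redfern: 80% × 65% = 52%.
Via Brightwater → Redfern: 75% × 20% × 65% = 9.75%.
Direct stake: 6% = 6%.
Via Brightwater: 75% × 25% = 18.75%.
Total: 52% + 9.75% + 6% + 18.75% = 86.5%.
Rounded: 86.50%.

86.50%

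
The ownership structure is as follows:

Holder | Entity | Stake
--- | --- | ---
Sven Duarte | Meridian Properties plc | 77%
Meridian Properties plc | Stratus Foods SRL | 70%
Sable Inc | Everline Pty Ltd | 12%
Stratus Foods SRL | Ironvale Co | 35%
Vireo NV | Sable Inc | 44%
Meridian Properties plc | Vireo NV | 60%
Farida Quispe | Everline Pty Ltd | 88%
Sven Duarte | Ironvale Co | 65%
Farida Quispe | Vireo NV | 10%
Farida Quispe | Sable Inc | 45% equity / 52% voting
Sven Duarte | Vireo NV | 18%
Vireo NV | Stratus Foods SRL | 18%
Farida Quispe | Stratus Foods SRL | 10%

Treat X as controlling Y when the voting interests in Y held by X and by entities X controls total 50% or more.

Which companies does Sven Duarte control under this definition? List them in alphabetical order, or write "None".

Sven holds 77% of Meridian, so Sven controls Meridian.
Sven and Meridian together hold 18% + 60% = 78% of Vireo, so Sven controls Vireo.
Vireo and Meridian together hold 18% + 70% = 88% of Stratus, so Sven controls Stratus.
Stratus and Sven together hold 35% + 65% = 100% of Ironvale, so Sven controls Ironvale.
No other company's threshold is met.

Ironvale Co, Meridian Properties plc, Stratus Foods SRL, Vireo NV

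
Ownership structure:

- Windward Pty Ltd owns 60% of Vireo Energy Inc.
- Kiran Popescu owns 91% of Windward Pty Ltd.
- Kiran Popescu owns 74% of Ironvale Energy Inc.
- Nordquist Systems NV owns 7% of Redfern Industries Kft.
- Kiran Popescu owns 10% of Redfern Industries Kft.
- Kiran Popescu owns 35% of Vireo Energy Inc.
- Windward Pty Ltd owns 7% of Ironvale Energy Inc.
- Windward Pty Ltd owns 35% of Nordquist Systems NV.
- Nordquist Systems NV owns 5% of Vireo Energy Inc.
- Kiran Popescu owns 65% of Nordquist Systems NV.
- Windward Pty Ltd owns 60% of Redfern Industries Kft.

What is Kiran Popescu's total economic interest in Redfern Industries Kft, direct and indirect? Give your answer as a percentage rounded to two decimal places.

Kiran reaches Redfern along 4 paths.
Via Windward: 91% × 60% = 54.6%.
Via Windward → Nordquist: 91% × 35% × 7% = 2.2295%.
Via Nordquist: 65% × 7% = 4.55%.
Direct stake: 10% = 10%.
Total: 54.6% + 2.2295% + 4.55% + 10% = 71.3795%.
Rounded: 71.38%.

71.38%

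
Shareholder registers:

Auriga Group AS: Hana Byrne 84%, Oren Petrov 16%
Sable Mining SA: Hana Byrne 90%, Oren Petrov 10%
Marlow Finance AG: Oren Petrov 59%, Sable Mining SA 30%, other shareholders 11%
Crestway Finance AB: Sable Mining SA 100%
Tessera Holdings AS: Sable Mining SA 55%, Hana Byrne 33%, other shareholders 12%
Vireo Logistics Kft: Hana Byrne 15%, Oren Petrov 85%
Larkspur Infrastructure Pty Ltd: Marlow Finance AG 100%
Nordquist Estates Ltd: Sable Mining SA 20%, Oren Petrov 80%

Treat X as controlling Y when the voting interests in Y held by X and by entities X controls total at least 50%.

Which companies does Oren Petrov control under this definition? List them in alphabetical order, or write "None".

Oren holds 59% of Marlow, so Oren controls Marlow.
Oren holds 85% of Vireo, so Oren controls Vireo.
Marlow holds 100% of Larkspur, so Oren controls Larkspur.
Oren holds 80% of Nordquist, so Oren controls Nordquist.
No other company's threshold is met.

Larkspur Infrastructure Pty Ltd, Marlow Finance AG, Nordquist Estates Ltd, Vireo Logistics Kft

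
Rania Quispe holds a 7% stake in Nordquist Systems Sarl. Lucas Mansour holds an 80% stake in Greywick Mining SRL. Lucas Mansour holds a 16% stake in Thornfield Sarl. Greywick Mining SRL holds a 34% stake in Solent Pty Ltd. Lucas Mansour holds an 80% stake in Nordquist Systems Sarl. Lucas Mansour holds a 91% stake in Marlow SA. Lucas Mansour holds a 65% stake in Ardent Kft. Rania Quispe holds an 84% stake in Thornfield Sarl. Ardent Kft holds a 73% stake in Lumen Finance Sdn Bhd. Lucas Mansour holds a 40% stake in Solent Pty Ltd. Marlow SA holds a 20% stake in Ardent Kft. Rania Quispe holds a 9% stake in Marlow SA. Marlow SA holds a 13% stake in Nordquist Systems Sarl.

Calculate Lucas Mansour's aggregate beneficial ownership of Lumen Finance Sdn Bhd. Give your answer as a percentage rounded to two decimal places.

Lucas reaches Lumen along 2 paths.
Via Marlow → Ardent: 91% × 20% × 73% = 13.286%.
Via Ardent: 65% × 73% = 47.45%.
Total: 13.286% + 47.45% = 60.736%.
Rounded: 60.74%.

60.74%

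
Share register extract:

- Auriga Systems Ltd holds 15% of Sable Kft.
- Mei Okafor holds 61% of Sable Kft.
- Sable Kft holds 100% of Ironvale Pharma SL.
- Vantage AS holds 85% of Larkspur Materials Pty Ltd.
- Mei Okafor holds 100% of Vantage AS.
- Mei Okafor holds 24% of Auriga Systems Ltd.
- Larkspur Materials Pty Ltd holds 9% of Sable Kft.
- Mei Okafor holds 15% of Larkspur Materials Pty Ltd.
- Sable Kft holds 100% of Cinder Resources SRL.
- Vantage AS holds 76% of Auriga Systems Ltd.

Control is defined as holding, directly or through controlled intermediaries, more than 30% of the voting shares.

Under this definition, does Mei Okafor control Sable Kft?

Yes

Mei holds 100% of Vantage, so Mei controls Vantage.
Vantage and Mei together hold 85% + 15% = 100% of Larkspur, so Mei controls Larkspur.
Mei and Vantage together hold 24% + 76% = 100% of Auriga, so Mei controls Auriga.
Larkspur and Mei and Auriga together hold 9% + 61% + 15% = 85% of Sable, so Mei controls Sable.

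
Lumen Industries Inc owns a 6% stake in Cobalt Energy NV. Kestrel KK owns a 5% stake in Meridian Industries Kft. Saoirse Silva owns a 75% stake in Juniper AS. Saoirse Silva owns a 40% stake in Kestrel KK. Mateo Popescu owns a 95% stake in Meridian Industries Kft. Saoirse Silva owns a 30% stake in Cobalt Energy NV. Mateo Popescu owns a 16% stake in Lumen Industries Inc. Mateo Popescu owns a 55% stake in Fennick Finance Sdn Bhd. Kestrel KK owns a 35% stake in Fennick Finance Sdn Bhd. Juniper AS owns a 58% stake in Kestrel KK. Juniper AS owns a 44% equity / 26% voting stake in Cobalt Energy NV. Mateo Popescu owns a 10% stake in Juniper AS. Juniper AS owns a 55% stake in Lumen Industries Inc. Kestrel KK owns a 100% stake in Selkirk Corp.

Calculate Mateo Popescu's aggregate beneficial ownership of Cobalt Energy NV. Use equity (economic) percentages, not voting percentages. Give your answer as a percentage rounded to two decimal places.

5.69%

Mateo reaches Cobalt along 3 paths.
Via Juniper → Lumen: 10% × 55% × 6% = 0.33%.
Via Lumen: 16% × 6% = 0.96%.
Via Juniper: 10% × 44% = 4.4%.
Total: 0.33% + 0.96% + 4.4% = 5.69%.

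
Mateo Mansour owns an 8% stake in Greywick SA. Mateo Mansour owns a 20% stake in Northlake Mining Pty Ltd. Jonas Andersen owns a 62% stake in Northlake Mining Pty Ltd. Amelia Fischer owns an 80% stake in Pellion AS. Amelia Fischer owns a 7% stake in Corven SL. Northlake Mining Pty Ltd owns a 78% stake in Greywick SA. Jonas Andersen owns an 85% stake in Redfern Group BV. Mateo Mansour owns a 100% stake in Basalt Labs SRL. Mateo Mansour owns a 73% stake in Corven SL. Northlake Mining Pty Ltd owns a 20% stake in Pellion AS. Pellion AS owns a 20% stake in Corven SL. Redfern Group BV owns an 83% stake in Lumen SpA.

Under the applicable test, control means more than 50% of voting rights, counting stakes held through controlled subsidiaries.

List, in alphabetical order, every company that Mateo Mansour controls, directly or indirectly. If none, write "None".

Basalt Labs SRL, Corven SL

Mateo holds 73% of Corven, so Mateo controls Corven.
Mateo holds 100% of Basalt, so Mateo controls Basalt.
No other company's threshold is met.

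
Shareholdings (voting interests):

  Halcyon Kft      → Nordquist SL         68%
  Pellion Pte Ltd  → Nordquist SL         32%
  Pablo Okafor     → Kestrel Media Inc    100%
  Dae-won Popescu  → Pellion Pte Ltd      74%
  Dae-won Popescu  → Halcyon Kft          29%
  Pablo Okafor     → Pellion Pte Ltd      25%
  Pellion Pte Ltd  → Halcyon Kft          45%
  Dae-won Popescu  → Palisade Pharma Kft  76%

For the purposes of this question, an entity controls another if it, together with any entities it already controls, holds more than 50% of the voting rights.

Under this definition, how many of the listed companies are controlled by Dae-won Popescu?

Dae-won holds 74% of Pellion, so Dae-won controls Pellion.
Dae-won holds 76% of Palisade, so Dae-won controls Palisade.
Dae-won and Pellion together hold 29% + 45% = 74% of Halcyon, so Dae-won controls Halcyon.
Halcyon and Pellion together hold 68% + 32% = 100% of Nordquist, so Dae-won controls Nordquist.
No other company's threshold is met.
Dae-won controls 4 companies.

4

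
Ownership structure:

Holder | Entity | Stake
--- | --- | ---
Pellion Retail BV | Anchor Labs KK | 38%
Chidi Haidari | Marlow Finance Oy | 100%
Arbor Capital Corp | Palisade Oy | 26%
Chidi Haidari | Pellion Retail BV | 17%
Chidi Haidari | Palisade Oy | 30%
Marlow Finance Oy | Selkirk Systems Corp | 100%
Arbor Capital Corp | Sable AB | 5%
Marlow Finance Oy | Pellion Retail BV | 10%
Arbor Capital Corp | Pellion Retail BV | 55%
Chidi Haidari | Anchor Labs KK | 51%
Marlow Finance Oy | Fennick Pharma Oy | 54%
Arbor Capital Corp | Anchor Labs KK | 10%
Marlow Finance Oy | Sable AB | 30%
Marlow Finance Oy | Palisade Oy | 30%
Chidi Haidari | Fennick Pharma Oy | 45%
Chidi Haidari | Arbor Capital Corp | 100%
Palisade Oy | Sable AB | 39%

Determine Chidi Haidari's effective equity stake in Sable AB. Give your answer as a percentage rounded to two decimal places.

68.54%

Chidi reaches Sable along 5 paths.
Via Arbor → Palisade: 100% × 26% × 39% = 10.14%.
Via Palisade: 30% × 39% = 11.7%.
Via Marlow → Palisade: 100% × 30% × 39% = 11.7%.
Via Marlow: 100% × 30% = 30%.
Via Arbor: 100% × 5% = 5%.
Total: 10.14% + 11.7% + 11.7% + 30% + 5% = 68.54%.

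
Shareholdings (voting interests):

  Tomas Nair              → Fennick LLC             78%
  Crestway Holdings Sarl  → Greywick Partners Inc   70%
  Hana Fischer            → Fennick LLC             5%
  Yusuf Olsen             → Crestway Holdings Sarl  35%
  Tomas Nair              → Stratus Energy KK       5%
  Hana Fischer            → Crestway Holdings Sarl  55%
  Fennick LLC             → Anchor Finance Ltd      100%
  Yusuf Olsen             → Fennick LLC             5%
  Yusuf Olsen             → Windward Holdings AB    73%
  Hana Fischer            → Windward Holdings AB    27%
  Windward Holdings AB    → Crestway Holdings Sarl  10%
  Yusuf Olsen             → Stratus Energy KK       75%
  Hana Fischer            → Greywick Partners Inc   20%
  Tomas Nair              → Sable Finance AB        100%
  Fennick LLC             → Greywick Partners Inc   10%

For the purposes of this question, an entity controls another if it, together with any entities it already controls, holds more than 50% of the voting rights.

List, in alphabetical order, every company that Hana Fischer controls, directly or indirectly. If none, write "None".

Crestway Holdings Sarl, Greywick Partners Inc

Hana holds 55% of Crestway, so Hana controls Crestway.
Crestway and Hana together hold 70% + 20% = 90% of Greywick, so Hana controls Greywick.
No other company's threshold is met.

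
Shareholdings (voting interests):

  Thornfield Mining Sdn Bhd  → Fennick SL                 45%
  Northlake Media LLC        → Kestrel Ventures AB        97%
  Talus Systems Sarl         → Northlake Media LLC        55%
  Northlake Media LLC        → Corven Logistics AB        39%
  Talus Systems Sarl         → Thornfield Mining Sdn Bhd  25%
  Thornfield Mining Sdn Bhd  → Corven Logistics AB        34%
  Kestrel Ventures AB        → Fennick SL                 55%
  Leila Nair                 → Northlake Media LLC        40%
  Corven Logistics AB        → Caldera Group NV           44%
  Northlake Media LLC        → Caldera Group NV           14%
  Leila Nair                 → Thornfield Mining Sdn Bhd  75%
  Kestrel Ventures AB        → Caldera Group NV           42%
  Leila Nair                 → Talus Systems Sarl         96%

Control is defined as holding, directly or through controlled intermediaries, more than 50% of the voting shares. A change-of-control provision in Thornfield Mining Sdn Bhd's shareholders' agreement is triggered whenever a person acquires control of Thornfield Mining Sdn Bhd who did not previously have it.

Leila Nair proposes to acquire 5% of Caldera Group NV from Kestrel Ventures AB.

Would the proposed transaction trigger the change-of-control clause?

The purchase adds only to Leila's holdings (Kestrel's stake shrinks), so Leila is the only person who could newly come to control Thornfield.
Leila holds 96% of Talus, so Leila controls Talus.
Leila and Talus together hold 75% + 25% = 100% of Thornfield, so Leila controls Thornfield.
So Leila already controls Thornfield before the transaction.
After the purchase, Leila holds 5% of Caldera directly, and Kestrel's stake falls to 37%.
Leila controlled Thornfield already, so this is not a new person acquiring control; every other person's position is unchanged or reduced.
No new person acquires control, so the clause is not triggered.

No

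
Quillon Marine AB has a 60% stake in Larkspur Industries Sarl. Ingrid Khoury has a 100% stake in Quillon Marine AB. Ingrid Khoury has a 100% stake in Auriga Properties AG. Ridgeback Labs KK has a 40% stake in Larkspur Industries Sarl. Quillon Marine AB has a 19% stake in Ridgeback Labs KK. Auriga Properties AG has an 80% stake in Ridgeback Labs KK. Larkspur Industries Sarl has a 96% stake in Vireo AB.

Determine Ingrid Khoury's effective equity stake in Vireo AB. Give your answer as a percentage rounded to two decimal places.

95.62%

Ingrid reaches Vireo along 3 paths.
Via Quillon → Larkspur: 100% × 60% × 96% = 57.6%.
Via Auriga → Ridgeback → Larkspur: 100% × 80% × 40% × 96% = 30.72%.
Via Quillon → Ridgeback → Larkspur: 100% × 19% × 40% × 96% = 7.296%.
Total: 57.6% + 30.72% + 7.296% = 95.616%.
Rounded: 95.62%.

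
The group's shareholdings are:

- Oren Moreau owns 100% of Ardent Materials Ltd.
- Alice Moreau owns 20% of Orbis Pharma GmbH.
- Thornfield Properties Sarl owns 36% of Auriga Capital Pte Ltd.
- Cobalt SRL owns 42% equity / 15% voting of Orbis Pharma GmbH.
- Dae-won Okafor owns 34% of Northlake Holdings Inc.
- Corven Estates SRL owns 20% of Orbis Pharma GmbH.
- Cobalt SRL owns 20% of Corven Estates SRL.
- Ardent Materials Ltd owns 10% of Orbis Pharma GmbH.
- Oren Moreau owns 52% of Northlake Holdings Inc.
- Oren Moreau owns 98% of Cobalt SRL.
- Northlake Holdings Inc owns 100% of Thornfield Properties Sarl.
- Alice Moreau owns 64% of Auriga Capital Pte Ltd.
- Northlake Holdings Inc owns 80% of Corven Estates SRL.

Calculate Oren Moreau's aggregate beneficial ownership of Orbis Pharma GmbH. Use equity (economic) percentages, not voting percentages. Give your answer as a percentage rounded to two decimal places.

Oren reaches Orbis along 4 paths.
Via Cobalt: 98% × 42% = 41.16%.
Via Ardent: 100% × 10% = 10%.
Via Northlake → Corven: 52% × 80% × 20% = 8.32%.
Via Cobalt → Corven: 98% × 20% × 20% = 3.92%.
Total: 41.16% + 10% + 8.32% + 3.92% = 63.4%.
Rounded: 63.40%.

63.40%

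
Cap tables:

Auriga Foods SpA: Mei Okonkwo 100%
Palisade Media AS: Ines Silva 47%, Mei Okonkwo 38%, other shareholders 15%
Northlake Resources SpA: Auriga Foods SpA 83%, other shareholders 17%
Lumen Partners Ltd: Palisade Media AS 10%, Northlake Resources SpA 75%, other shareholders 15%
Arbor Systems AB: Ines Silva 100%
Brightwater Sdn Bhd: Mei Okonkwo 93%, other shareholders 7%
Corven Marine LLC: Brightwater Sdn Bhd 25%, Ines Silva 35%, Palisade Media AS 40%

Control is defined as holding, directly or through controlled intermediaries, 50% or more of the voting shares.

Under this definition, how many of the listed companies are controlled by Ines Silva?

Ines holds 100% of Arbor, so Ines controls Arbor.
No other company's threshold is met.
Ines controls 1 company.

1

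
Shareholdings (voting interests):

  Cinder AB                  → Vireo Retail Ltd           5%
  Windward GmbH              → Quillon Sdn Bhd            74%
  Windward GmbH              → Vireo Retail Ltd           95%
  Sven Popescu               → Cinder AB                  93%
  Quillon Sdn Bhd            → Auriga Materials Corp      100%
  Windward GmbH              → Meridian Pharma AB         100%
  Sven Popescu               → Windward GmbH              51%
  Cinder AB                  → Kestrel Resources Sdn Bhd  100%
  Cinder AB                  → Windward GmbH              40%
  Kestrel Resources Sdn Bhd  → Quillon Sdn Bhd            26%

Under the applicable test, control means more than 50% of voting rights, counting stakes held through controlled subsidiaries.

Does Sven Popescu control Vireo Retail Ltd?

Sven holds 93% of Cinder, so Sven controls Cinder.
Sven and Cinder together hold 51% + 40% = 91% of Windward, so Sven controls Windward.
Cinder and Windward together hold 5% + 95% = 100% of Vireo, so Sven controls Vireo.

Yes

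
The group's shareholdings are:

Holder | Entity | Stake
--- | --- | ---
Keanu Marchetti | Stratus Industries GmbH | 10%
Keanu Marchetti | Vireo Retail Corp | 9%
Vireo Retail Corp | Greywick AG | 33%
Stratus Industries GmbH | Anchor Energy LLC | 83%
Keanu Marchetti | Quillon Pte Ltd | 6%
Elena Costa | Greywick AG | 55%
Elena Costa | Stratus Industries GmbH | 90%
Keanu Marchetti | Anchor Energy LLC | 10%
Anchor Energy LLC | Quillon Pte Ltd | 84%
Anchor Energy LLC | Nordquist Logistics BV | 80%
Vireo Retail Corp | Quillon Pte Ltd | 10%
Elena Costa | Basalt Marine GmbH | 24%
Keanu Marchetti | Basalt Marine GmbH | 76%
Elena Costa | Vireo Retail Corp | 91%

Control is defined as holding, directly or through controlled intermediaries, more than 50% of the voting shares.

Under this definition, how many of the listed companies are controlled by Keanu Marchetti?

1

Keanu holds 76% of Basalt, so Keanu controls Basalt.
No other company's threshold is met.
Keanu controls 1 company.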